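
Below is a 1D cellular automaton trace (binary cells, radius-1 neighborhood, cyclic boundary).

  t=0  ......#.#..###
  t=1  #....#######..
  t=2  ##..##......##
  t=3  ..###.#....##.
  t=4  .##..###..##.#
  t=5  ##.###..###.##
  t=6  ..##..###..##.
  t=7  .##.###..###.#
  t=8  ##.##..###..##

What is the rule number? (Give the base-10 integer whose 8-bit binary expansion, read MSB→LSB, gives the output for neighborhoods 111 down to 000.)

  nb ###: next=.  (t=0,i=12, bit7=0)
  nb ##.: next=.  (t=0,i=13, bit6=0)
  nb #.#: next=#  (t=0,i=7, bit5=1)
  nb #..: next=#  (t=0,i=0, bit4=1)
  nb .##: next=#  (t=0,i=11, bit3=1)
  nb .#.: next=#  (t=0,i=6, bit2=1)
  nb ..#: next=#  (t=0,i=5, bit1=1)
  nb ...: next=.  (t=0,i=1, bit0=0)
  bits 00111110 = 62

62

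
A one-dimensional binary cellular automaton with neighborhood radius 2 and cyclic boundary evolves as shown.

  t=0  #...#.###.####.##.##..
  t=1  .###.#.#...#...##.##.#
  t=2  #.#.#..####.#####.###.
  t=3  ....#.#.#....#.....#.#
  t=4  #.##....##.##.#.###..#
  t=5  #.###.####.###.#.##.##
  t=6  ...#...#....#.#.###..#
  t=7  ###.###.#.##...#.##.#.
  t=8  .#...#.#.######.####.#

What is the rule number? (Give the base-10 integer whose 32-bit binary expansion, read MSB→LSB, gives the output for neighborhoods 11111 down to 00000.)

358545743

  #####|.  b31=0 t=2,i=14
  ####.|.  b30=0 t=0,i=12
  ###.#|.  b29=0 t=0,i=8
  ###..|#  b28=1 t=4,i=18
  ##.##|.  b27=0 t=0,i=9
  ##.#.|#  b26=1 t=1,i=4
  ##..#|.  b25=0 t=0,i=20
  ##...|#  b24=1 t=4,i=4
  #.###|.  b23=0 t=0,i=6
  #.##.|#  b22=1 t=0,i=15
  #.#.#|.  b21=0 t=1,i=5
  #.#..|#  b20=1 t=1,i=7
  #..##|#  b19=1 t=2,i=6
  #..#.|#  b18=1 t=0,i=21
  #...#|#  b17=1 t=0,i=2
  #....|.  b16=0 t=3,i=1
  .####|#  b15=1 t=0,i=11
  .###.|#  b14=1 t=0,i=7
  .##.#|#  b13=1 t=0,i=16
  .##..|#  b12=1 t=0,i=19
  .#.##|#  b11=1 t=0,i=5
  .#.#.|.  b10=0 t=1,i=6
  .#..#|.  b9=0 t=2,i=5
  .#...|#  b8=1 t=0,i=1
  ..###|.  b7=0 t=2,i=7
  ..##.|#  b6=1 t=1,i=15
  ..#.#|.  b5=0 t=0,i=4
  ..#..|.  b4=0 t=0,i=0
  ...##|#  b3=1 t=1,i=14
  ...#.|#  b2=1 t=0,i=3
  ....#|#  b1=1 t=3,i=2
  .....|#  b0=1 t=3,i=16
  bits 00010101010111101111100101001111 = 358545743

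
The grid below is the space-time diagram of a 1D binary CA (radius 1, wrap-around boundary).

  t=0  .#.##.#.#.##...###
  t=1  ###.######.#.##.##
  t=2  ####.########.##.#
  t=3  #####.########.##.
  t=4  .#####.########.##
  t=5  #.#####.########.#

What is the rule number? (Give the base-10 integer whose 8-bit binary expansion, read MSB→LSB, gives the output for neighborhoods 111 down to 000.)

231

  [7] ### => #  t=0,i=16
  [6] ##. => #  t=0,i=4
  [5] #.# => #  t=0,i=0
  [4] #.. => .  t=0,i=12
  [3] .## => .  t=0,i=3
  [2] .#. => #  t=0,i=1
  [1] ..# => #  t=0,i=14
  [0] ... => #  t=0,i=13
  bits 11100111 = 231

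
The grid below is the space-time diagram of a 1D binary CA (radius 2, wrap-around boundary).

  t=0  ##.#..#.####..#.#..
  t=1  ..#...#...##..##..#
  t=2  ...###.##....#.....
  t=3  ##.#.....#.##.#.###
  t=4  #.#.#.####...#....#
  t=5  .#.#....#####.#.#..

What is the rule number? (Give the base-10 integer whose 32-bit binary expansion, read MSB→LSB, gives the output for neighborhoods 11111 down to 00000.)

  #####|#  b31=1 t=3,i=18
  ####.|#  b30=1 t=0,i=10
  ###.#|.  b29=0 t=2,i=5
  ###..|#  b28=1 t=0,i=11
  ##.##|.  b27=0 t=2,i=6
  ##.#.|#  b26=1 t=0,i=2
  ##..#|.  b25=0 t=0,i=12
  ##...|#  b24=1 t=2,i=9
  #.###|.  b23=0 t=0,i=8
  #.##.|.  b22=0 t=2,i=7
  #.#.#|.  b21=0 t=3,i=14
  #.#..|.  b20=0 t=0,i=3
  #..##|#  b19=1 t=0,i=18
  #..#.|.  b18=0 t=0,i=5
  #...#|#  b17=1 t=1,i=4
  #....|.  b16=0 t=2,i=10
  .####|.  b15=0 t=0,i=9
  .###.|.  b14=0 t=2,i=4
  .##.#|.  b13=0 t=0,i=1
  .##..|.  b12=0 t=1,i=11
  .#.##|.  b11=0 t=0,i=7
  .#.#.|#  b10=1 t=0,i=15
  .#..#|.  b9=0 t=0,i=4
  .#...|#  b8=1 t=1,i=3
  ..###|#  b7=1 t=2,i=3
  ..##.|.  b6=0 t=0,i=0
  ..#.#|#  b5=1 t=0,i=6
  ..#..|.  b4=0 t=1,i=2
  ...##|.  b3=0 t=1,i=9
  ...#.|#  b2=1 t=1,i=5
  ....#|#  b1=1 t=2,i=1
  .....|#  b0=1 t=2,i=0
  bits 11010101000010100000010110100111 = 3574203815

3574203815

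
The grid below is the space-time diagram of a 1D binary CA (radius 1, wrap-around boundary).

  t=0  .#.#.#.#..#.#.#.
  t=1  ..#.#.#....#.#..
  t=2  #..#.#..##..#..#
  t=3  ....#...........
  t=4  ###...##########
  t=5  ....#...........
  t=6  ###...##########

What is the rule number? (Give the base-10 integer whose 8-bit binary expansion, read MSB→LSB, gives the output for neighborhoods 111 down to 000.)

  [7] ### => .  t=4,i=0
  [6] ##. => .  t=2,i=0
  [5] #.# => #  t=0,i=2
  [4] #.. => .  t=0,i=8
  [3] .## => .  t=2,i=8
  [2] .#. => .  t=0,i=1
  [1] ..# => .  t=0,i=0
  [0] ... => #  t=1,i=0
  bits 00100001 = 33

33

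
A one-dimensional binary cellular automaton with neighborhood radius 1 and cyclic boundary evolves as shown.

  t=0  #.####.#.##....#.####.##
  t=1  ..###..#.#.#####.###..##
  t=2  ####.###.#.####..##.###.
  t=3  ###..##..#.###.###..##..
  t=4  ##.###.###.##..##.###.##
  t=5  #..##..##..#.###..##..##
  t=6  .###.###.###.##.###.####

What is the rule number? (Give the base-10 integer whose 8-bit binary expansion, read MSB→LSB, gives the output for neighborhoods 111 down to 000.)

159

  ### -> #   bit 7 = 1  t=0,i=3
  ##. -> .   bit 6 = 0  t=0,i=0
  #.# -> .   bit 5 = 0  t=0,i=1
  #.. -> #   bit 4 = 1  t=0,i=11
  .## -> #   bit 3 = 1  t=0,i=2
  .#. -> #   bit 2 = 1  t=0,i=7
  ..# -> #   bit 1 = 1  t=0,i=14
  ... -> #   bit 0 = 1  t=0,i=12
  bits 10011111 = 159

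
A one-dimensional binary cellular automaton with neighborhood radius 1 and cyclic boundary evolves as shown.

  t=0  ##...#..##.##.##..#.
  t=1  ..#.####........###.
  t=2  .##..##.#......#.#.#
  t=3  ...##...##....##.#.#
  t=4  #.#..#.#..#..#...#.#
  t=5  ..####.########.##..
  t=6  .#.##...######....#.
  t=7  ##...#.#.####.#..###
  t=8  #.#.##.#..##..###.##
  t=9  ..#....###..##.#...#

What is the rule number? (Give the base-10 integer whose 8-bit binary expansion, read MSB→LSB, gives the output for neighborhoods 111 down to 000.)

  nb ###: next=#  (t=1,i=5, bit7=1)
  nb ##.: next=.  (t=0,i=1, bit6=0)
  nb #.#: next=.  (t=0,i=10, bit5=0)
  nb #..: next=#  (t=0,i=2, bit4=1)
  nb .##: next=.  (t=0,i=0, bit3=0)
  nb .#.: next=#  (t=0,i=5, bit2=1)
  nb ..#: next=#  (t=0,i=4, bit1=1)
  nb ...: next=.  (t=0,i=3, bit0=0)
  bits 10010110 = 150

150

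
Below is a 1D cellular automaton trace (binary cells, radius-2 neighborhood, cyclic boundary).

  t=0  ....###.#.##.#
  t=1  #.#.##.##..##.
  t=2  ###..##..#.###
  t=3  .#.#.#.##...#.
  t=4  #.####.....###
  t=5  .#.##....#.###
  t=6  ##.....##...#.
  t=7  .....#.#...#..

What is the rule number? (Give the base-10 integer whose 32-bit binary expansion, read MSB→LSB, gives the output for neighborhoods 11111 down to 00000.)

  [31] ##### => .  t=2,i=0
  [30] ####. => #  t=2,i=1
  [29] ###.# => .  t=0,i=6
  [28] ###.. => .  t=2,i=2
  [27] ##.## => #  t=1,i=6
  [26] ##.#. => #  t=0,i=7
  [25] ##..# => #  t=1,i=9
  [24] ##... => .  t=3,i=9
  [23] #.### => .  t=2,i=11
  [22] #.##. => .  t=0,i=10
  [21] #.#.# => #  t=0,i=8
  [20] #.#.. => .  t=0,i=13
  [19] #..## => .  t=1,i=10
  [18] #..#. => #  t=2,i=8
  [17] #...# => .  t=3,i=10
  [16] #.... => .  t=0,i=1
  [15] .#### => #  t=2,i=12
  [14] .###. => #  t=0,i=5
  [13] .##.# => #  t=0,i=11
  [12] .##.. => .  t=1,i=8
  [11] .#.## => .  t=0,i=9
  [10] .#.#. => #  t=1,i=1
  [9] .#..# => #  t=3,i=13
  [8] .#... => #  t=0,i=0
  [7] ..### => #  t=0,i=4
  [6] ..##. => #  t=1,i=11
  [5] ..#.# => .  t=2,i=9
  [4] ..#.. => #  t=3,i=12
  [3] ...## => .  t=0,i=3
  [2] ...#. => #  t=3,i=11
  [1] ....# => #  t=0,i=2
  [0] ..... => .  t=4,i=8
  bits 01001110001001001110011111010110 = 1311041494

1311041494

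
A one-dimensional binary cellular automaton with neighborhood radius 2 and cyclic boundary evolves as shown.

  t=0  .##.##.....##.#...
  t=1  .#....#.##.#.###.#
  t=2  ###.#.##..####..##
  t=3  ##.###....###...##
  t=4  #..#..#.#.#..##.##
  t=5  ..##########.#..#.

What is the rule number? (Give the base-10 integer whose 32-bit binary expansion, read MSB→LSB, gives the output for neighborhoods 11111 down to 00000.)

3317075955

  ##### -> #   bit 31 = 1  t=2,i=0
  ####. -> #   bit 30 = 1  t=2,i=1
  ###.# -> .   bit 29 = 0  t=1,i=15
  ###.. -> .   bit 28 = 0  t=2,i=13
  ##.## -> .   bit 27 = 0  t=0,i=3
  ##.#. -> #   bit 26 = 1  t=0,i=13
  ##..# -> .   bit 25 = 0  t=2,i=8
  ##... -> #   bit 24 = 1  t=0,i=6
  #.### -> #   bit 23 = 1  t=1,i=13
  #.##. -> .   bit 22 = 0  t=0,i=4
  #.#.# -> #   bit 21 = 1  t=1,i=11
  #.#.. -> #   bit 20 = 1  t=0,i=14
  #..## -> .   bit 19 = 0  t=2,i=9
  #..#. -> #   bit 18 = 1  t=4,i=2
  #...# -> #   bit 17 = 1  t=3,i=14
  #.... -> .   bit 16 = 0  t=0,i=7
  .#### -> #   bit 15 = 1  t=2,i=11
  .###. -> .   bit 14 = 0  t=1,i=14
  .##.# -> .   bit 13 = 0  t=0,i=2
  .##.. -> .   bit 12 = 0  t=0,i=5
  .#.## -> #   bit 11 = 1  t=1,i=7
  .#.#. -> #   bit 10 = 1  t=1,i=0
  .#..# -> #   bit 9 = 1  t=4,i=4
  .#... -> #   bit 8 = 1  t=0,i=15
  ..### -> #   bit 7 = 1  t=2,i=10
  ..##. -> #   bit 6 = 1  t=0,i=1
  ..#.# -> #   bit 5 = 1  t=1,i=6
  ..#.. -> #   bit 4 = 1  t=4,i=3
  ...## -> .   bit 3 = 0  t=0,i=0
  ...#. -> .   bit 2 = 0  t=1,i=5
  ....# -> #   bit 1 = 1  t=0,i=9
  ..... -> #   bit 0 = 1  t=0,i=8
  bits 11000101101101101000111111110011 = 3317075955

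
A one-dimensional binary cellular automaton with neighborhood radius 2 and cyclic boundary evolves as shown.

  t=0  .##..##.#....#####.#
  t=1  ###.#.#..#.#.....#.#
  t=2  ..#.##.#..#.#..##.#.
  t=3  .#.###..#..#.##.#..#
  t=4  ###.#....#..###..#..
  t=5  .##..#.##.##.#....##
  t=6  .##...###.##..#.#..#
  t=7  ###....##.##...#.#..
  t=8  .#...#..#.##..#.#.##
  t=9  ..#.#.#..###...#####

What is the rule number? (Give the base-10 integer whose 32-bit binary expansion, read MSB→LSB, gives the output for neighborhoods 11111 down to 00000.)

543719174

  nb #####: next=.  (t=0,i=15, bit31=0)
  nb ####.: next=.  (t=0,i=16, bit30=0)
  nb ###.#: next=#  (t=0,i=17, bit29=1)
  nb ###..: next=.  (t=3,i=5, bit28=0)
  nb ##.##: next=.  (t=5,i=0, bit27=0)
  nb ##.#.: next=.  (t=0,i=7, bit26=0)
  nb ##..#: next=.  (t=0,i=3, bit25=0)
  nb ##...: next=.  (t=6,i=3, bit24=0)
  nb #.###: next=.  (t=1,i=19, bit23=0)
  nb #.##.: next=#  (t=0,i=1, bit22=1)
  nb #.#.#: next=#  (t=0,i=19, bit21=1)
  nb #.#..: next=.  (t=0,i=8, bit20=0)
  nb #..##: next=#  (t=0,i=4, bit19=1)
  nb #..#.: next=.  (t=1,i=8, bit18=0)
  nb #...#: next=.  (t=2,i=0, bit17=0)
  nb #....: next=.  (t=0,i=10, bit16=0)
  nb .####: next=.  (t=0,i=14, bit15=0)
  nb .###.: next=#  (t=3,i=4, bit14=1)
  nb .##.#: next=#  (t=0,i=6, bit13=1)
  nb .##..: next=#  (t=0,i=2, bit12=1)
  nb .#.##: next=#  (t=0,i=0, bit11=1)
  nb .#.#.: next=#  (t=1,i=5, bit10=1)
  nb .#..#: next=#  (t=1,i=7, bit9=1)
  nb .#...: next=#  (t=0,i=9, bit8=1)
  nb ..###: next=.  (t=0,i=13, bit7=0)
  nb ..##.: next=.  (t=0,i=5, bit6=0)
  nb ..#.#: next=.  (t=1,i=9, bit5=0)
  nb ..#..: next=.  (t=3,i=8, bit4=0)
  nb ...##: next=.  (t=0,i=12, bit3=0)
  nb ...#.: next=#  (t=1,i=16, bit2=1)
  nb ....#: next=#  (t=0,i=11, bit1=1)
  nb .....: next=.  (t=1,i=14, bit0=0)
  bits 00100000011010000111111100000110 = 543719174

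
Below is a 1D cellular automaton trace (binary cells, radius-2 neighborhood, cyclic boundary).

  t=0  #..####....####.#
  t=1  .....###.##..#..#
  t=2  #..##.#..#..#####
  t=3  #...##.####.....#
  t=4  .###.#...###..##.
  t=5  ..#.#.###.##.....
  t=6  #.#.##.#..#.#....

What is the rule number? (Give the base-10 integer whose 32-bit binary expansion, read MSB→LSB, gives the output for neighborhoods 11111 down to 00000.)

  ##### -> .   bit 31 = 0  t=2,i=14
  ####. -> #   bit 30 = 1  t=0,i=5
  ###.# -> .   bit 29 = 0  t=0,i=14
  ###.. -> #   bit 28 = 1  t=0,i=6
  ##.## -> .   bit 27 = 0  t=0,i=15
  ##.#. -> #   bit 26 = 1  t=2,i=5
  ##..# -> .   bit 25 = 0  t=0,i=1
  ##... -> #   bit 24 = 1  t=0,i=7
  #.### -> .   bit 23 = 0  t=3,i=7
  #.##. -> #   bit 22 = 1  t=0,i=16
  #.#.# -> #   bit 21 = 1  t=5,i=4
  #.#.. -> .   bit 20 = 0  t=2,i=6
  #..## -> .   bit 19 = 0  t=0,i=2
  #..#. -> #   bit 18 = 1  t=1,i=12
  #...# -> #   bit 17 = 1  t=3,i=2
  #.... -> .   bit 16 = 0  t=0,i=8
  .#### -> .   bit 15 = 0  t=0,i=4
  .###. -> #   bit 14 = 1  t=1,i=6
  .##.# -> #   bit 13 = 1  t=2,i=4
  .##.. -> .   bit 12 = 0  t=0,i=0
  .#.## -> #   bit 11 = 1  t=5,i=5
  .#.#. -> .   bit 10 = 0  t=5,i=3
  .#..# -> #   bit 9 = 1  t=1,i=14
  .#... -> #   bit 8 = 1  t=1,i=0
  ..### -> .   bit 7 = 0  t=0,i=3
  ..##. -> .   bit 6 = 0  t=2,i=3
  ..#.# -> #   bit 5 = 1  t=5,i=2
  ..#.. -> #   bit 4 = 1  t=1,i=13
  ...## -> #   bit 3 = 1  t=0,i=10
  ...#. -> .   bit 2 = 0  t=5,i=1
  ....# -> #   bit 1 = 1  t=0,i=9
  ..... -> .   bit 0 = 0  t=1,i=2
  bits 01010101011001100110101100111010 = 1432775482

1432775482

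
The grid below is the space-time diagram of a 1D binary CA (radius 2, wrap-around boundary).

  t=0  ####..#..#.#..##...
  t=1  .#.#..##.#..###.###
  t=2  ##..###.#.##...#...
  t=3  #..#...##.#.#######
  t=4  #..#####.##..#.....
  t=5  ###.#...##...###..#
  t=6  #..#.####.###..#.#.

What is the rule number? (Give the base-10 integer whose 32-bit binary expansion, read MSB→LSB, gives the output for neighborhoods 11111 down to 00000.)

  nb #####: next=.  (t=3,i=14, bit31=0)
  nb ####.: next=.  (t=0,i=2, bit30=0)
  nb ###.#: next=.  (t=1,i=14, bit29=0)
  nb ###..: next=#  (t=0,i=3, bit28=1)
  nb ##.##: next=#  (t=1,i=15, bit27=1)
  nb ##.#.: next=#  (t=1,i=0, bit26=1)
  nb ##..#: next=.  (t=0,i=4, bit25=0)
  nb ##...: next=#  (t=0,i=16, bit24=1)
  nb #.###: next=.  (t=1,i=16, bit23=0)
  nb #.##.: next=#  (t=2,i=10, bit22=1)
  nb #.#.#: next=#  (t=1,i=1, bit21=1)
  nb #.#..: next=.  (t=0,i=11, bit20=0)
  nb #..##: next=#  (t=0,i=13, bit19=1)
  nb #..#.: next=.  (t=0,i=5, bit18=0)
  nb #...#: next=#  (t=0,i=17, bit17=1)
  nb #....: next=#  (t=4,i=15, bit16=1)
  nb .####: next=#  (t=0,i=1, bit15=1)
  nb .###.: next=.  (t=1,i=13, bit14=0)
  nb .##.#: next=.  (t=1,i=7, bit13=0)
  nb .##..: next=.  (t=0,i=15, bit12=0)
  nb .#.##: next=.  (t=2,i=9, bit11=0)
  nb .#.#.: next=.  (t=0,i=10, bit10=0)
  nb .#..#: next=#  (t=0,i=7, bit9=1)
  nb .#...: next=#  (t=2,i=16, bit8=1)
  nb ..###: next=.  (t=0,i=0, bit7=0)
  nb ..##.: next=#  (t=0,i=14, bit6=1)
  nb ..#.#: next=#  (t=0,i=9, bit5=1)
  nb ..#..: next=#  (t=0,i=6, bit4=1)
  nb ...##: next=#  (t=0,i=18, bit3=1)
  nb ...#.: next=#  (t=2,i=14, bit2=1)
  nb ....#: next=.  (t=4,i=17, bit1=0)
  nb .....: next=.  (t=4,i=16, bit0=0)
  bits 00011101011010111000001101111100 = 493585276

493585276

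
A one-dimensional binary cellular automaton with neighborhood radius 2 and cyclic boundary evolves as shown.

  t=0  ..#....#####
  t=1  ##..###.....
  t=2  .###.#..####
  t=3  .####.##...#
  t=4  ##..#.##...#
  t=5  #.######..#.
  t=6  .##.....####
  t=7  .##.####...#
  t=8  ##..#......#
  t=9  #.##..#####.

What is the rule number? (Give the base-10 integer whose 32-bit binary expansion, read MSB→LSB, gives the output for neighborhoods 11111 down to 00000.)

650993195

  nb #####: next=.  (t=0,i=9, bit31=0)
  nb ####.: next=.  (t=0,i=10, bit30=0)
  nb ###.#: next=#  (t=2,i=3, bit29=1)
  nb ###..: next=.  (t=0,i=11, bit28=0)
  nb ##.##: next=.  (t=2,i=0, bit27=0)
  nb ##.#.: next=#  (t=2,i=4, bit26=1)
  nb ##..#: next=#  (t=0,i=0, bit25=1)
  nb ##...: next=.  (t=1,i=7, bit24=0)
  nb #.###: next=#  (t=2,i=1, bit23=1)
  nb #.##.: next=#  (t=3,i=6, bit22=1)
  nb #.#.#: next=.  (t=5,i=0, bit21=0)
  nb #.#..: next=.  (t=2,i=5, bit20=0)
  nb #..##: next=#  (t=1,i=3, bit19=1)
  nb #..#.: next=#  (t=0,i=1, bit18=1)
  nb #...#: next=.  (t=3,i=9, bit17=0)
  nb #....: next=#  (t=0,i=4, bit16=1)
  nb .####: next=.  (t=0,i=8, bit15=0)
  nb .###.: next=#  (t=1,i=5, bit14=1)
  nb .##.#: next=.  (t=7,i=2, bit13=0)
  nb .##..: next=#  (t=1,i=1, bit12=1)
  nb .#.##: next=#  (t=3,i=0, bit11=1)
  nb .#.#.: next=#  (t=5,i=11, bit10=1)
  nb .#..#: next=#  (t=2,i=6, bit9=1)
  nb .#...: next=.  (t=0,i=3, bit8=0)
  nb ..###: next=.  (t=0,i=7, bit7=0)
  nb ..##.: next=.  (t=1,i=0, bit6=0)
  nb ..#.#: next=#  (t=3,i=11, bit5=1)
  nb ..#..: next=.  (t=0,i=2, bit4=0)
  nb ...##: next=#  (t=0,i=6, bit3=1)
  nb ...#.: next=.  (t=3,i=10, bit2=0)
  nb ....#: next=#  (t=0,i=5, bit1=1)
  nb .....: next=#  (t=1,i=9, bit0=1)
  bits 00100110110011010101111000101011 = 650993195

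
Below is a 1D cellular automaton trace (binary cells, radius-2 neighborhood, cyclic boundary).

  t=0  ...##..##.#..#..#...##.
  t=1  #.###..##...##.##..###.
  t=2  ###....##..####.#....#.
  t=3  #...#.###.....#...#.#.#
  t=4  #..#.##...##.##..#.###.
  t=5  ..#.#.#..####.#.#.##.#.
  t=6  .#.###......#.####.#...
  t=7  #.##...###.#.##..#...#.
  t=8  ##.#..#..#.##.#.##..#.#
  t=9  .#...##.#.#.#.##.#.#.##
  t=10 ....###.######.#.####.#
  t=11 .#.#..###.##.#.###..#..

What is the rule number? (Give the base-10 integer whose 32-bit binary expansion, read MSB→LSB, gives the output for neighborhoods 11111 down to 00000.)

2829401181

  [31] ##### => #  t=10,i=10
  [30] ####. => .  t=2,i=13
  [29] ###.# => #  t=1,i=21
  [28] ###.. => .  t=1,i=4
  [27] ##.## => #  t=1,i=14
  [26] ##.#. => .  t=0,i=9
  [25] ##..# => .  t=0,i=5
  [24] ##... => .  t=0,i=22
  [23] #.### => #  t=1,i=2
  [22] #.##. => .  t=1,i=15
  [21] #.#.# => #  t=1,i=0
  [20] #.#.. => .  t=0,i=10
  [19] #..## => .  t=0,i=6
  [18] #..#. => #  t=0,i=12
  [17] #...# => .  t=0,i=18
  [16] #.... => #  t=0,i=0
  [15] .#### => .  t=2,i=12
  [14] .###. => .  t=1,i=3
  [13] .##.# => #  t=0,i=8
  [12] .##.. => #  t=0,i=4
  [11] .#.## => #  t=1,i=1
  [10] .#.#. => #  t=3,i=19
  [9] .#..# => .  t=0,i=11
  [8] .#... => .  t=0,i=17
  [7] ..### => .  t=1,i=19
  [6] ..##. => #  t=0,i=3
  [5] ..#.# => .  t=2,i=21
  [4] ..#.. => #  t=0,i=13
  [3] ...## => #  t=0,i=2
  [2] ...#. => #  t=2,i=20
  [1] ....# => .  t=0,i=1
  [0] ..... => #  t=3,i=11
  bits 10101000101001010011110001011101 = 2829401181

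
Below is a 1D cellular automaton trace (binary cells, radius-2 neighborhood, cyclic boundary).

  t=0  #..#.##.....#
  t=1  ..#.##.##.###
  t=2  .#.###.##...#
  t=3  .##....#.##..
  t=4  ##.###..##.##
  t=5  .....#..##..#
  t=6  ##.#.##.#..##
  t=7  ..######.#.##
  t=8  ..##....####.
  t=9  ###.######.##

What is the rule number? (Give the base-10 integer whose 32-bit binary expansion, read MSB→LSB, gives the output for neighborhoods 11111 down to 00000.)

  ##### -> .   bit 31 = 0  t=7,i=4
  ####. -> .   bit 30 = 0  t=4,i=0
  ###.# -> .   bit 29 = 0  t=2,i=5
  ###.. -> #   bit 28 = 1  t=1,i=12
  ##.## -> .   bit 27 = 0  t=1,i=6
  ##.#. -> #   bit 26 = 1  t=6,i=2
  ##..# -> .   bit 25 = 0  t=0,i=1
  ##... -> #   bit 24 = 1  t=0,i=7
  #.### -> .   bit 23 = 0  t=1,i=10
  #.##. -> #   bit 22 = 1  t=0,i=5
  #.#.# -> #   bit 21 = 1  t=2,i=1
  #.#.. -> .   bit 20 = 0  t=6,i=8
  #..## -> .   bit 19 = 0  t=4,i=7
  #..#. -> #   bit 18 = 1  t=0,i=2
  #...# -> #   bit 17 = 1  t=2,i=10
  #.... -> #   bit 16 = 1  t=0,i=8
  .#### -> #   bit 15 = 1  t=4,i=12
  .###. -> .   bit 14 = 0  t=1,i=11
  .##.# -> #   bit 13 = 1  t=1,i=5
  .##.. -> .   bit 12 = 0  t=0,i=0
  .#.## -> #   bit 11 = 1  t=0,i=4
  .#.#. -> .   bit 10 = 0  t=2,i=0
  .#..# -> #   bit 9 = 1  t=5,i=6
  .#... -> #   bit 8 = 1  t=5,i=0
  ..### -> #   bit 7 = 1  t=6,i=11
  ..##. -> #   bit 6 = 1  t=0,i=12
  ..#.# -> .   bit 5 = 0  t=0,i=3
  ..#.. -> #   bit 4 = 1  t=5,i=5
  ...## -> #   bit 3 = 1  t=0,i=11
  ...#. -> .   bit 2 = 0  t=2,i=11
  ....# -> #   bit 1 = 1  t=0,i=10
  ..... -> .   bit 0 = 0  t=0,i=9
  bits 00010101011001111010101111011010 = 359115738

359115738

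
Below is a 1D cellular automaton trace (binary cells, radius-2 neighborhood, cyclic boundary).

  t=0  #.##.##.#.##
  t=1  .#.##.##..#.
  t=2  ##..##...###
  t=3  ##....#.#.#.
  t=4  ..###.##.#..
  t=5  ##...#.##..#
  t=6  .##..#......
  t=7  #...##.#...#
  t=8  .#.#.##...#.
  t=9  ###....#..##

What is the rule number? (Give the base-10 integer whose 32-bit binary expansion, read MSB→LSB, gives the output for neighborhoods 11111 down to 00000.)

  #####|.  b31=0 t=2,i=11
  ####.|#  b30=1 t=2,i=0
  ###.#|.  b29=0 t=0,i=0
  ###..|#  b28=1 t=2,i=1
  ##.##|#  b27=1 t=0,i=1
  ##.#.|#  b26=1 t=0,i=7
  ##..#|.  b25=0 t=1,i=8
  ##...|#  b24=1 t=2,i=6
  #.###|#  b23=1 t=0,i=10
  #.##.|.  b22=0 t=0,i=2
  #.#.#|.  b21=0 t=0,i=8
  #.#..|.  b20=0 t=4,i=9
  #..##|.  b19=0 t=2,i=3
  #..#.|#  b18=1 t=1,i=0
  #...#|.  b17=0 t=2,i=7
  #....|#  b16=1 t=3,i=3
  .####|#  b15=1 t=2,i=10
  .###.|.  b14=0 t=0,i=11
  .##.#|#  b13=1 t=0,i=3
  .##..|.  b12=0 t=1,i=7
  .#.##|.  b11=0 t=0,i=9
  .#.#.|#  b10=1 t=3,i=7
  .#..#|#  b9=1 t=1,i=11
  .#...|.  b8=0 t=4,i=10
  ..###|.  b7=0 t=2,i=9
  ..##.|.  b6=0 t=2,i=4
  ..#.#|#  b5=1 t=1,i=1
  ..#..|#  b4=1 t=1,i=10
  ...##|#  b3=1 t=2,i=8
  ...#.|.  b2=0 t=3,i=5
  ....#|#  b1=1 t=3,i=4
  .....|.  b0=0 t=6,i=8
  bits 01011101100001011010011000111010 = 1569039930

1569039930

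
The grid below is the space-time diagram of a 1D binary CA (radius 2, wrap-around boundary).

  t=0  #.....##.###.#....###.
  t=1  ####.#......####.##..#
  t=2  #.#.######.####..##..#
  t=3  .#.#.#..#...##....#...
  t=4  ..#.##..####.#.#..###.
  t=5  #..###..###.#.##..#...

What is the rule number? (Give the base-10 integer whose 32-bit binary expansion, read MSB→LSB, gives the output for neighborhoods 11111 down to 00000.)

  [31] ##### => .  t=1,i=1
  [30] ####. => #  t=1,i=2
  [29] ###.# => .  t=0,i=11
  [28] ###.. => .  t=2,i=14
  [27] ##.## => .  t=0,i=8
  [26] ##.#. => #  t=0,i=12
  [25] ##..# => .  t=1,i=19
  [24] ##... => .  t=3,i=14
  [23] #.### => .  t=0,i=9
  [22] #.##. => #  t=1,i=17
  [21] #.#.# => .  t=2,i=2
  [20] #.#.. => #  t=0,i=0
  [19] #..## => .  t=1,i=20
  [18] #..#. => .  t=3,i=7
  [17] #...# => #  t=3,i=10
  [16] #.... => #  t=0,i=2
  [15] .#### => #  t=1,i=0
  [14] .###. => .  t=0,i=10
  [13] .##.# => .  t=0,i=7
  [12] .##.. => #  t=1,i=18
  [11] .#.## => #  t=2,i=3
  [10] .#.#. => #  t=3,i=2
  [9] .#..# => .  t=3,i=6
  [8] .#... => #  t=0,i=1
  [7] ..### => #  t=0,i=18
  [6] ..##. => .  t=0,i=6
  [5] ..#.# => .  t=3,i=1
  [4] ..#.. => #  t=3,i=8
  [3] ...## => #  t=0,i=5
  [2] ...#. => .  t=3,i=0
  [1] ....# => .  t=0,i=4
  [0] ..... => #  t=0,i=3
  bits 01000100010100111001110110011001 = 1146330521

1146330521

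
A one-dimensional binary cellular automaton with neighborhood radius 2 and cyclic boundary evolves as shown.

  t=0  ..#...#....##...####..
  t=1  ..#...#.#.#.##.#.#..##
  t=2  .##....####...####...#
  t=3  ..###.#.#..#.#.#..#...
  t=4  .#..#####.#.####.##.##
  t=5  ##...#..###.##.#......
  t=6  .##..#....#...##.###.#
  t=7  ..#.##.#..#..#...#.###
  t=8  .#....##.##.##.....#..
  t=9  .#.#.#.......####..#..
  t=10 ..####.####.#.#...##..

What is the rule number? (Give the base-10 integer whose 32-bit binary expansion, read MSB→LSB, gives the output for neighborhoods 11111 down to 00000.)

  [31] ##### => .  t=4,i=6
  [30] ####. => .  t=0,i=18
  [29] ###.# => #  t=3,i=4
  [28] ###.. => .  t=0,i=19
  [27] ##.## => .  t=4,i=16
  [26] ##.#. => #  t=1,i=14
  [25] ##..# => .  t=1,i=0
  [24] ##... => #  t=0,i=13
  [23] #.### => #  t=4,i=12
  [22] #.##. => .  t=1,i=12
  [21] #.#.# => #  t=1,i=8
  [20] #.#.. => #  t=1,i=17
  [19] #..## => .  t=1,i=19
  [18] #..#. => #  t=1,i=1
  [17] #...# => .  t=0,i=4
  [16] #.... => #  t=0,i=8
  [15] .#### => #  t=0,i=17
  [14] .###. => .  t=3,i=3
  [13] .##.# => .  t=1,i=13
  [12] .##.. => #  t=0,i=12
  [11] .#.## => .  t=1,i=11
  [10] .#.#. => #  t=1,i=7
  [9] .#..# => .  t=1,i=18
  [8] .#... => .  t=0,i=3
  [7] ..### => .  t=0,i=16
  [6] ..##. => .  t=0,i=11
  [5] ..#.# => .  t=1,i=6
  [4] ..#.. => #  t=0,i=2
  [3] ...## => #  t=0,i=10
  [2] ...#. => .  t=0,i=1
  [1] ....# => .  t=0,i=0
  [0] ..... => #  t=3,i=21
  bits 00100101101101011001010000011001 = 632656921

632656921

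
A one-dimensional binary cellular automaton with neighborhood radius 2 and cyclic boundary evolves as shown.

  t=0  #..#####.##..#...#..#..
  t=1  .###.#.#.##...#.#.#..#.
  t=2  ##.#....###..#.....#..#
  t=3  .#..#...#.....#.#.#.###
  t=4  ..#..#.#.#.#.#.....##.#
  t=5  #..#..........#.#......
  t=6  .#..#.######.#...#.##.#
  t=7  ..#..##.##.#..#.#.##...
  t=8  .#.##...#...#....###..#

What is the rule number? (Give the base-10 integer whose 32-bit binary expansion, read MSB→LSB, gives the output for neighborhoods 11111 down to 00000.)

  nb #####: next=#  (t=0,i=5, bit31=1)
  nb ####.: next=.  (t=0,i=6, bit30=0)
  nb ###.#: next=#  (t=0,i=7, bit29=1)
  nb ###..: next=.  (t=2,i=10, bit28=0)
  nb ##.##: next=.  (t=0,i=8, bit27=0)
  nb ##.#.: next=.  (t=1,i=4, bit26=0)
  nb ##..#: next=.  (t=0,i=11, bit25=0)
  nb ##...: next=.  (t=1,i=11, bit24=0)
  nb #.###: next=#  (t=3,i=20, bit23=1)
  nb #.##.: next=#  (t=0,i=9, bit22=1)
  nb #.#.#: next=.  (t=1,i=5, bit21=0)
  nb #.#..: next=.  (t=1,i=18, bit20=0)
  nb #..##: next=#  (t=0,i=2, bit19=1)
  nb #..#.: next=.  (t=0,i=12, bit18=0)
  nb #...#: next=.  (t=0,i=15, bit17=0)
  nb #....: next=.  (t=2,i=5, bit16=0)
  nb .####: next=.  (t=0,i=4, bit15=0)
  nb .###.: next=.  (t=1,i=2, bit14=0)
  nb .##.#: next=.  (t=4,i=20, bit13=0)
  nb .##..: next=#  (t=0,i=10, bit12=1)
  nb .#.##: next=#  (t=1,i=8, bit11=1)
  nb .#.#.: next=.  (t=1,i=6, bit10=0)
  nb .#..#: next=#  (t=0,i=1, bit9=1)
  nb .#...: next=#  (t=0,i=14, bit8=1)
  nb ..###: next=#  (t=0,i=3, bit7=1)
  nb ..##.: next=.  (t=4,i=19, bit6=0)
  nb ..#.#: next=.  (t=1,i=14, bit5=0)
  nb ..#..: next=.  (t=0,i=0, bit4=0)
  nb ...##: next=.  (t=2,i=7, bit3=0)
  nb ...#.: next=#  (t=0,i=16, bit2=1)
  nb ....#: next=.  (t=2,i=6, bit1=0)
  nb .....: next=#  (t=2,i=16, bit0=1)
  bits 10100000110010000001101110000101 = 2697468805

2697468805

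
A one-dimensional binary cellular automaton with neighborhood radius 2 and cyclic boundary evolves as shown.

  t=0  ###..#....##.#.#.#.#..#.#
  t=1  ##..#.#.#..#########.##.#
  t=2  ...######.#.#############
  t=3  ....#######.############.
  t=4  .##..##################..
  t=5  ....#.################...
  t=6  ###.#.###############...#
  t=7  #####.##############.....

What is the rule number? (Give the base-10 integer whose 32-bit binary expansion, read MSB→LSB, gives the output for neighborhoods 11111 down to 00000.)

  ##### -> #   bit 31 = 1  t=1,i=13
  ####. -> #   bit 30 = 1  t=0,i=1
  ###.# -> #   bit 29 = 1  t=1,i=19
  ###.. -> .   bit 28 = 0  t=0,i=2
  ##.## -> #   bit 27 = 1  t=1,i=20
  ##.#. -> #   bit 26 = 1  t=0,i=12
  ##..# -> .   bit 25 = 0  t=0,i=3
  ##... -> .   bit 24 = 0  t=2,i=0
  #.### -> #   bit 23 = 1  t=0,i=24
  #.##. -> #   bit 22 = 1  t=1,i=21
  #.#.# -> #   bit 21 = 1  t=0,i=13
  #.#.. -> #   bit 20 = 1  t=0,i=19
  #..## -> #   bit 19 = 1  t=1,i=10
  #..#. -> #   bit 18 = 1  t=0,i=4
  #...# -> .   bit 17 = 0  t=2,i=1
  #.... -> .   bit 16 = 0  t=0,i=7
  .#### -> #   bit 15 = 1  t=0,i=0
  .###. -> .   bit 14 = 0  t=1,i=0
  .##.# -> #   bit 13 = 1  t=0,i=11
  .##.. -> .   bit 12 = 0  t=4,i=2
  .#.## -> .   bit 11 = 0  t=0,i=23
  .#.#. -> #   bit 10 = 1  t=0,i=14
  .#..# -> .   bit 9 = 0  t=0,i=20
  .#... -> #   bit 8 = 1  t=0,i=6
  ..### -> .   bit 7 = 0  t=1,i=11
  ..##. -> .   bit 6 = 0  t=0,i=10
  ..#.# -> #   bit 5 = 1  t=0,i=22
  ..#.. -> .   bit 4 = 0  t=0,i=5
  ...## -> .   bit 3 = 0  t=0,i=9
  ...#. -> .   bit 2 = 0  t=5,i=3
  ....# -> #   bit 1 = 1  t=0,i=8
  ..... -> #   bit 0 = 1  t=3,i=1
  bits 11101100111111001010010100100011 = 3975980323

3975980323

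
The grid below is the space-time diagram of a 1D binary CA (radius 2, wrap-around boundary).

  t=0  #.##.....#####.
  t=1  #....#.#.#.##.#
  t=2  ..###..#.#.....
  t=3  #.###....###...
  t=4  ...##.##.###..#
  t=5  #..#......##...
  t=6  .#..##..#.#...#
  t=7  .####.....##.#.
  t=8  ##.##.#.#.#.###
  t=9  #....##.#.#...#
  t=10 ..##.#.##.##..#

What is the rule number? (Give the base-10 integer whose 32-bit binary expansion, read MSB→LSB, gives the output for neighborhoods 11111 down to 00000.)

  [31] ##### => #  t=0,i=11
  [30] ####. => #  t=0,i=12
  [29] ###.# => .  t=0,i=13
  [28] ###.. => #  t=2,i=4
  [27] ##.## => .  t=1,i=13
  [26] ##.#. => #  t=0,i=14
  [25] ##..# => .  t=2,i=5
  [24] ##... => .  t=0,i=4
  [23] #.### => .  t=3,i=2
  [22] #.##. => .  t=0,i=2
  [21] #.#.# => #  t=0,i=0
  [20] #.#.. => #  t=2,i=9
  [19] #..## => #  t=6,i=3
  [18] #..#. => .  t=2,i=6
  [17] #...# => .  t=3,i=13
  [16] #.... => #  t=0,i=5
  [15] .#### => .  t=0,i=10
  [14] .###. => #  t=2,i=3
  [13] .##.# => .  t=1,i=12
  [12] .##.. => .  t=0,i=3
  [11] .#.## => .  t=0,i=1
  [10] .#.#. => .  t=1,i=6
  [9] .#..# => #  t=5,i=1
  [8] .#... => #  t=2,i=10
  [7] ..### => #  t=0,i=9
  [6] ..##. => #  t=4,i=3
  [5] ..#.# => .  t=1,i=5
  [4] ..#.. => .  t=4,i=14
  [3] ...## => .  t=0,i=8
  [2] ...#. => #  t=1,i=4
  [1] ....# => #  t=0,i=7
  [0] ..... => .  t=0,i=6
  bits 11010100001110010100001111000110 = 3560522694

3560522694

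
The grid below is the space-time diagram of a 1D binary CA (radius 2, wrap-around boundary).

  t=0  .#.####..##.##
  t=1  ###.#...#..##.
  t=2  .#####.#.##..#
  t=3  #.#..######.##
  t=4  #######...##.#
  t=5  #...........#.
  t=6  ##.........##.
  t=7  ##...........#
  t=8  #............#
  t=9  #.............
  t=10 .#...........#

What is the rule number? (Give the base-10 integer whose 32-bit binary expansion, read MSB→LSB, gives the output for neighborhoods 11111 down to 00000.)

746380196

  [31] ##### => .  t=2,i=3
  [30] ####. => .  t=0,i=5
  [29] ###.# => #  t=1,i=2
  [28] ###.. => .  t=0,i=6
  [27] ##.## => #  t=0,i=11
  [26] ##.#. => #  t=0,i=0
  [25] ##..# => .  t=0,i=7
  [24] ##... => .  t=4,i=7
  [23] #.### => .  t=0,i=3
  [22] #.##. => #  t=0,i=12
  [21] #.#.# => #  t=0,i=1
  [20] #.#.. => #  t=1,i=4
  [19] #..## => #  t=0,i=8
  [18] #..#. => #  t=2,i=12
  [17] #...# => .  t=1,i=6
  [16] #.... => .  t=5,i=2
  [15] .#### => #  t=0,i=4
  [14] .###. => #  t=1,i=1
  [13] .##.# => .  t=0,i=10
  [12] .##.. => #  t=2,i=10
  [11] .#.## => #  t=0,i=2
  [10] .#.#. => .  t=5,i=13
  [9] .#..# => #  t=1,i=9
  [8] .#... => #  t=1,i=5
  [7] ..### => #  t=3,i=5
  [6] ..##. => .  t=0,i=9
  [5] ..#.# => #  t=2,i=13
  [4] ..#.. => .  t=1,i=8
  [3] ...## => .  t=4,i=9
  [2] ...#. => #  t=1,i=7
  [1] ....# => .  t=5,i=10
  [0] ..... => .  t=5,i=3
  bits 00101100011111001101101110100100 = 746380196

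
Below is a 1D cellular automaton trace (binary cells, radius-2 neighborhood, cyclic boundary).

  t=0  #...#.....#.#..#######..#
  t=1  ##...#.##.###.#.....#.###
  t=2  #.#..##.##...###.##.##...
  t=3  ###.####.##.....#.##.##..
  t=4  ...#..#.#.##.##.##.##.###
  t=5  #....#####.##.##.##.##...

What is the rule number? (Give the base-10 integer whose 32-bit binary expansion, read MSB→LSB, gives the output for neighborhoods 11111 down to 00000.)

  nb #####: next=.  (t=0,i=17, bit31=0)
  nb ####.: next=#  (t=0,i=20, bit30=1)
  nb ###.#: next=.  (t=1,i=12, bit29=0)
  nb ###..: next=.  (t=0,i=21, bit28=0)
  nb ##.##: next=#  (t=1,i=9, bit27=1)
  nb ##.#.: next=#  (t=1,i=13, bit26=1)
  nb ##..#: next=#  (t=0,i=22, bit25=1)
  nb ##...: next=#  (t=0,i=1, bit24=1)
  nb #.###: next=.  (t=1,i=10, bit23=0)
  nb #.##.: next=.  (t=1,i=7, bit22=0)
  nb #.#.#: next=#  (t=4,i=8, bit21=1)
  nb #.#..: next=#  (t=0,i=12, bit20=1)
  nb #..##: next=#  (t=0,i=14, bit19=1)
  nb #..#.: next=#  (t=4,i=5, bit18=1)
  nb #...#: next=.  (t=0,i=2, bit17=0)
  nb #....: next=.  (t=0,i=6, bit16=0)
  nb .####: next=.  (t=0,i=16, bit15=0)
  nb .###.: next=.  (t=1,i=11, bit14=0)
  nb .##.#: next=#  (t=1,i=8, bit13=1)
  nb .##..: next=#  (t=0,i=0, bit12=1)
  nb .#.##: next=#  (t=1,i=6, bit11=1)
  nb .#.#.: next=#  (t=0,i=11, bit10=1)
  nb .#..#: next=.  (t=0,i=13, bit9=0)
  nb .#...: next=#  (t=0,i=5, bit8=1)
  nb ..###: next=.  (t=0,i=15, bit7=0)
  nb ..##.: next=#  (t=0,i=24, bit6=1)
  nb ..#.#: next=#  (t=0,i=10, bit5=1)
  nb ..#..: next=.  (t=0,i=4, bit4=0)
  nb ...##: next=.  (t=2,i=12, bit3=0)
  nb ...#.: next=.  (t=0,i=3, bit2=0)
  nb ....#: next=#  (t=0,i=8, bit1=1)
  nb .....: next=#  (t=0,i=7, bit0=1)
  bits 01001111001111000011110101100011 = 1329347939

1329347939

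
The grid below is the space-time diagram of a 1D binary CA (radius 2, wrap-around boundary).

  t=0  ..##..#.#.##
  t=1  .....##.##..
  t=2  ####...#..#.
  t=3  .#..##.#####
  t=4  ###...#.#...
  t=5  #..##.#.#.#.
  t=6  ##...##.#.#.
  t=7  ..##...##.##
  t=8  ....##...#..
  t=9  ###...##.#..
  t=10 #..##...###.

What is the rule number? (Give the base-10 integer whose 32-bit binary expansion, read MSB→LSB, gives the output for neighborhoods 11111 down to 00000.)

  nb #####: next=.  (t=3,i=9, bit31=0)
  nb ####.: next=.  (t=2,i=2, bit30=0)
  nb ###.#: next=.  (t=3,i=11, bit29=0)
  nb ###..: next=.  (t=2,i=3, bit28=0)
  nb ##.##: next=#  (t=1,i=7, bit27=1)
  nb ##.#.: next=#  (t=3,i=0, bit26=1)
  nb ##..#: next=.  (t=0,i=0, bit25=0)
  nb ##...: next=#  (t=1,i=10, bit24=1)
  nb #.###: next=.  (t=2,i=0, bit23=0)
  nb #.##.: next=.  (t=0,i=10, bit22=0)
  nb #.#.#: next=#  (t=0,i=8, bit21=1)
  nb #.#..: next=#  (t=3,i=1, bit20=1)
  nb #..##: next=.  (t=0,i=1, bit19=0)
  nb #..#.: next=#  (t=0,i=5, bit18=1)
  nb #...#: next=#  (t=2,i=5, bit17=1)
  nb #....: next=.  (t=1,i=11, bit16=0)
  nb .####: next=#  (t=2,i=1, bit15=1)
  nb .###.: next=.  (t=4,i=1, bit14=0)
  nb .##.#: next=.  (t=1,i=6, bit13=0)
  nb .##..: next=.  (t=0,i=3, bit12=0)
  nb .#.##: next=#  (t=0,i=9, bit11=1)
  nb .#.#.: next=.  (t=0,i=7, bit10=0)
  nb .#..#: next=#  (t=2,i=8, bit9=1)
  nb .#...: next=.  (t=4,i=9, bit8=0)
  nb ..###: next=#  (t=4,i=0, bit7=1)
  nb ..##.: next=.  (t=0,i=2, bit6=0)
  nb ..#.#: next=#  (t=0,i=6, bit5=1)
  nb ..#..: next=#  (t=2,i=7, bit4=1)
  nb ...##: next=.  (t=1,i=4, bit3=0)
  nb ...#.: next=.  (t=2,i=6, bit2=0)
  nb ....#: next=#  (t=1,i=3, bit1=1)
  nb .....: next=#  (t=1,i=0, bit0=1)
  bits 00001101001101101000101010110011 = 221678259

221678259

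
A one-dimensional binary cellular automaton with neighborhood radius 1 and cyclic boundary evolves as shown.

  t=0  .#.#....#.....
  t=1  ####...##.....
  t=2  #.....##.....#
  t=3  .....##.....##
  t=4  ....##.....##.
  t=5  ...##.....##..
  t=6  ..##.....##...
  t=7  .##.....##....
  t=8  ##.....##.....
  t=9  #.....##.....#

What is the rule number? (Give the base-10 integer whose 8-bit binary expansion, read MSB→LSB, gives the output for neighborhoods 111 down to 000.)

  [7] ### => .  t=1,i=1
  [6] ##. => .  t=1,i=3
  [5] #.# => #  t=0,i=2
  [4] #.. => .  t=0,i=4
  [3] .## => #  t=1,i=0
  [2] .#. => #  t=0,i=1
  [1] ..# => #  t=0,i=0
  [0] ... => .  t=0,i=5
  bits 00101110 = 46

46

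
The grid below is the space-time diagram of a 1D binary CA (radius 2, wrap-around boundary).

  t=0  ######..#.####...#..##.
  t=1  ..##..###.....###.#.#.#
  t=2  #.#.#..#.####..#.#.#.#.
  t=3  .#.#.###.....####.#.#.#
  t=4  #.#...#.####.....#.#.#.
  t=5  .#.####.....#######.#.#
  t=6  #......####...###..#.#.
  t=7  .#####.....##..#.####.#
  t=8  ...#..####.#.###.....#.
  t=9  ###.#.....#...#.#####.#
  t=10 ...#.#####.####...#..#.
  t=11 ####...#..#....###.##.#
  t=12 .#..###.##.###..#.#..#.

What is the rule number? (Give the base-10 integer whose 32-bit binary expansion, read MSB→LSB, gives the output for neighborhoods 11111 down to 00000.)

2399618919

  [31] ##### => #  t=0,i=2
  [30] ####. => .  t=0,i=4
  [29] ###.# => .  t=1,i=16
  [28] ###.. => .  t=0,i=5
  [27] ##.## => #  t=0,i=22
  [26] ##.#. => #  t=1,i=17
  [25] ##..# => #  t=0,i=6
  [24] ##... => #  t=0,i=14
  [23] #.### => .  t=0,i=0
  [22] #.##. => .  t=11,i=19
  [21] #.#.# => .  t=1,i=18
  [20] #.#.. => .  t=1,i=22
  [19] #..## => .  t=0,i=19
  [18] #..#. => #  t=0,i=7
  [17] #...# => #  t=0,i=15
  [16] #.... => #  t=1,i=10
  [15] .#### => .  t=0,i=1
  [14] .###. => #  t=1,i=7
  [13] .##.# => .  t=0,i=21
  [12] .##.. => .  t=1,i=3
  [11] .#.## => .  t=0,i=9
  [10] .#.#. => #  t=1,i=19
  [9] .#..# => #  t=0,i=18
  [8] .#... => #  t=4,i=3
  [7] ..### => .  t=1,i=6
  [6] ..##. => #  t=0,i=20
  [5] ..#.# => #  t=0,i=8
  [4] ..#.. => .  t=0,i=17
  [3] ...## => .  t=1,i=13
  [2] ...#. => #  t=0,i=16
  [1] ....# => #  t=1,i=12
  [0] ..... => #  t=1,i=11
  bits 10001111000001110100011101100111 = 2399618919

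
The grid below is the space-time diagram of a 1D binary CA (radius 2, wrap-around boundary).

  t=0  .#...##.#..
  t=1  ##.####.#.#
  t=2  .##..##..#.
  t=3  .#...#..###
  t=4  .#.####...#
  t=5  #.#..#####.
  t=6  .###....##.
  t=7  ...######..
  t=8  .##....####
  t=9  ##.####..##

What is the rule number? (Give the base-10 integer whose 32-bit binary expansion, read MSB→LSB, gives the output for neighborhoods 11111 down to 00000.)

  ##### -> .   bit 31 = 0  t=5,i=7
  ####. -> #   bit 30 = 1  t=1,i=5
  ###.# -> #   bit 29 = 1  t=1,i=1
  ###.. -> #   bit 28 = 1  t=4,i=6
  ##.## -> #   bit 27 = 1  t=1,i=2
  ##.#. -> .   bit 26 = 0  t=0,i=7
  ##..# -> .   bit 25 = 0  t=2,i=3
  ##... -> #   bit 24 = 1  t=4,i=7
  #.### -> .   bit 23 = 0  t=1,i=3
  #.##. -> #   bit 22 = 1  t=8,i=1
  #.#.# -> .   bit 21 = 0  t=1,i=8
  #.#.. -> #   bit 20 = 1  t=0,i=8
  #..## -> .   bit 19 = 0  t=2,i=0
  #..#. -> #   bit 18 = 1  t=2,i=8
  #...# -> #   bit 17 = 1  t=0,i=3
  #.... -> #   bit 16 = 1  t=6,i=5
  .#### -> .   bit 15 = 0  t=1,i=4
  .###. -> .   bit 14 = 0  t=1,i=0
  .##.# -> #   bit 13 = 1  t=0,i=6
  .##.. -> .   bit 12 = 0  t=2,i=2
  .#.## -> #   bit 11 = 1  t=1,i=9
  .#.#. -> #   bit 10 = 1  t=4,i=0
  .#..# -> #   bit 9 = 1  t=2,i=10
  .#... -> .   bit 8 = 0  t=0,i=2
  ..### -> .   bit 7 = 0  t=3,i=8
  ..##. -> #   bit 6 = 1  t=0,i=5
  ..#.# -> .   bit 5 = 0  t=4,i=10
  ..#.. -> #   bit 4 = 1  t=0,i=1
  ...## -> #   bit 3 = 1  t=0,i=4
  ...#. -> #   bit 2 = 1  t=0,i=0
  ....# -> #   bit 1 = 1  t=6,i=6
  ..... -> .   bit 0 = 0  t=7,i=0
  bits 01111001010101110010111001011110 = 2035756638

2035756638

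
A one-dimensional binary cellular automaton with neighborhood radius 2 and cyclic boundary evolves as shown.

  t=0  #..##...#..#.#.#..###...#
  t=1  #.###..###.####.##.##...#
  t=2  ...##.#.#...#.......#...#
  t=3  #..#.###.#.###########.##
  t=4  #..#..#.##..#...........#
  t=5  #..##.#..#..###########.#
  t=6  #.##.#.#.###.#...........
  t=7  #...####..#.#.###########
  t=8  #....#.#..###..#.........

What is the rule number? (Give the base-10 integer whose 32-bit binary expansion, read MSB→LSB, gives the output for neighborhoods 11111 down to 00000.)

  #####|.  b31=0 t=3,i=13
  ####.|.  b30=0 t=1,i=13
  ###.#|.  b29=0 t=1,i=9
  ###..|#  b28=1 t=0,i=20
  ##.##|.  b27=0 t=1,i=1
  ##.#.|#  b26=1 t=2,i=5
  ##..#|.  b25=0 t=0,i=1
  ##...|.  b24=0 t=0,i=5
  #.###|.  b23=0 t=1,i=2
  #.##.|.  b22=0 t=1,i=16
  #.#.#|#  b21=1 t=0,i=13
  #.#..|.  b20=0 t=0,i=15
  #..##|#  b19=1 t=0,i=2
  #..#.|.  b18=0 t=0,i=10
  #...#|.  b17=0 t=0,i=6
  #....|#  b16=1 t=2,i=14
  .####|#  b15=1 t=1,i=12
  .###.|#  b14=1 t=0,i=19
  .##.#|.  b13=0 t=1,i=0
  .##..|#  b12=1 t=0,i=0
  .#.##|.  b11=0 t=3,i=4
  .#.#.|#  b10=1 t=0,i=12
  .#..#|#  b9=1 t=0,i=9
  .#...|#  b8=1 t=2,i=0
  ..###|.  b7=0 t=0,i=18
  ..##.|#  b6=1 t=0,i=3
  ..#.#|#  b5=1 t=0,i=11
  ..#..|#  b4=1 t=0,i=8
  ...##|.  b3=0 t=0,i=23
  ...#.|#  b2=1 t=0,i=7
  ....#|#  b1=1 t=2,i=18
  .....|#  b0=1 t=2,i=15
  bits 00010100001010011101011101110111 = 338286455

338286455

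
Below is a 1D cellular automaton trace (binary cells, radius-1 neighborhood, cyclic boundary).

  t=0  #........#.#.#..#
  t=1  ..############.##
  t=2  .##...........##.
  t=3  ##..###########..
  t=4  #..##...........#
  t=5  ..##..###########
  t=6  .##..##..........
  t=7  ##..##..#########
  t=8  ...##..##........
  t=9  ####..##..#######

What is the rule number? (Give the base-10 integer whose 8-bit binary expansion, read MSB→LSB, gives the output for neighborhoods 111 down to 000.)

  nb ###: next=.  (t=1,i=3, bit7=0)
  nb ##.: next=.  (t=0,i=0, bit6=0)
  nb #.#: next=#  (t=0,i=10, bit5=1)
  nb #..: next=.  (t=0,i=1, bit4=0)
  nb .##: next=#  (t=0,i=16, bit3=1)
  nb .#.: next=#  (t=0,i=9, bit2=1)
  nb ..#: next=#  (t=0,i=8, bit1=1)
  nb ...: next=#  (t=0,i=2, bit0=1)
  bits 00101111 = 47

47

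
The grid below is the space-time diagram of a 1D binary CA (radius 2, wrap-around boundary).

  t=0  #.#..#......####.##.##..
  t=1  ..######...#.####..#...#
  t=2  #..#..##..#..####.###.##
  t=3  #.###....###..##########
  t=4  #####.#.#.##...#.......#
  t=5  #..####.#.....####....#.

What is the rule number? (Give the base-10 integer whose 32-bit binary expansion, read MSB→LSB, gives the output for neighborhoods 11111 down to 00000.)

  ##### -> .   bit 31 = 0  t=1,i=4
  ####. -> #   bit 30 = 1  t=0,i=14
  ###.# -> #   bit 29 = 1  t=0,i=15
  ###.. -> #   bit 28 = 1  t=1,i=7
  ##.## -> #   bit 27 = 1  t=0,i=16
  ##.#. -> #   bit 26 = 1  t=4,i=5
  ##..# -> .   bit 25 = 0  t=0,i=22
  ##... -> .   bit 24 = 0  t=1,i=8
  #.### -> #   bit 23 = 1  t=1,i=13
  #.##. -> .   bit 22 = 0  t=0,i=17
  #.#.# -> #   bit 21 = 1  t=4,i=6
  #.#.. -> #   bit 20 = 1  t=0,i=2
  #..## -> .   bit 19 = 0  t=1,i=1
  #..#. -> #   bit 18 = 1  t=0,i=4
  #...# -> .   bit 17 = 0  t=1,i=9
  #.... -> #   bit 16 = 1  t=0,i=7
  .#### -> #   bit 15 = 1  t=0,i=13
  .###. -> #   bit 14 = 1  t=2,i=19
  .##.# -> .   bit 13 = 0  t=0,i=18
  .##.. -> .   bit 12 = 0  t=0,i=21
  .#.## -> .   bit 11 = 0  t=1,i=12
  .#.#. -> .   bit 10 = 0  t=0,i=1
  .#..# -> #   bit 9 = 1  t=0,i=3
  .#... -> #   bit 8 = 1  t=0,i=6
  ..### -> .   bit 7 = 0  t=0,i=12
  ..##. -> .   bit 6 = 0  t=2,i=6
  ..#.# -> .   bit 5 = 0  t=0,i=0
  ..#.. -> #   bit 4 = 1  t=0,i=5
  ...## -> #   bit 3 = 1  t=0,i=11
  ...#. -> #   bit 2 = 1  t=1,i=10
  ....# -> .   bit 1 = 0  t=0,i=10
  ..... -> .   bit 0 = 0  t=0,i=8
  bits 01111100101101011100001100011100 = 2092286748

2092286748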